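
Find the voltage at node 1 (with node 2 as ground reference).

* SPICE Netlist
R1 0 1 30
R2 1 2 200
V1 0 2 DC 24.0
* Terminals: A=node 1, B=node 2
Nodal analysis, taking node 2 as the 0 V reference.
Source V1 fixes V_0 = 24 V.
KCL at each unknown node (sum of currents leaving = 0; resistances in Ω):
  Node 1: (V_1 - 24)/30 + (V_1 - 0)/200 = 0
Collecting terms: 0.03833 × V_1 = 0.8  =>  V_1 = 20.87 V
The requested potential is V_1 = 20.87 V.

Final answer: V_1 = 20.87 V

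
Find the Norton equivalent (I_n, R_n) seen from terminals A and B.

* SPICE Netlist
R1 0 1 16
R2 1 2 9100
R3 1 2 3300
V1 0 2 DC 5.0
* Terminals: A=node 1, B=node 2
Find the Thévenin equivalent first; then I_n = V_th/R_th and R_n = R_th.
Step 1 — V_th is the open-circuit voltage V_A - V_B (nothing connected across the terminals).
Nodal analysis, taking node 2 as the 0 V reference.
Source V1 fixes V_0 = 5 V.
KCL at each unknown node (sum of currents leaving = 0; resistances in Ω):
  Node 1: (V_1 - 5)/16 + (V_1 - 0)/9100 + (V_1 - 0)/3300 = 0
Collecting terms: 0.06291 × V_1 = 0.3125  =>  V_1 = 4.967 V
V_th = V_1 - V_2 = 4.967 - 0 = 4.967 V
Step 2 — R_th: zero the source — replace V1 by a short circuit (node 2 merges into node 0) — and find the resistance seen between A (node 1) and B (node 0).
Reduce the network between node 1 (A) and node 0 (B) by series/parallel combination:
  Rp1 = R1 ‖ R2 ‖ R3 (parallel, all between nodes 0 and 1) = 1/(1/16 + 1/9100 + 1/3300) = 15.89 Ω
R_th = 15.89 Ω
I_n = V_th/R_th = 4.967/15.89 = 0.3125 A, and R_n = R_th = 15.89 Ω

Final answer: I_n = 0.3125 A, R_n = 15.89 Ω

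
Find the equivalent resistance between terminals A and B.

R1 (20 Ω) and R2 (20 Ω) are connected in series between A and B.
Reduce the network between node 0 (A) and node 2 (B) by series/parallel combination:
  Rs1 = R1 + R2 (series, joined only at node 1) = 20 + 20 = 40 Ω
R_eq = 40 Ω

Final answer: 40 Ω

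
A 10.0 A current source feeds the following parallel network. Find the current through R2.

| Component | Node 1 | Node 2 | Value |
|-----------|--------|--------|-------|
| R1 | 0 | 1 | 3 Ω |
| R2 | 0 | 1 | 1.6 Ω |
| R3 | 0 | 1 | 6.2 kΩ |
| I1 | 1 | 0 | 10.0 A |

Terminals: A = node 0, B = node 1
All resistors sit directly between nodes 0 and 1, so they are in parallel and share one voltage V; the full source current 10 A splits among them.
1/R_par = 1/3 + 1/1.6 + 1/6200 = 0.9585 S  =>  R_par = 1.043 Ω
V = I × R_par = 10 × 1.043 = 10.43 V
I_R2 = V/R2 = 10.43/1.6 = 6.521 A

Final answer: 6.521 A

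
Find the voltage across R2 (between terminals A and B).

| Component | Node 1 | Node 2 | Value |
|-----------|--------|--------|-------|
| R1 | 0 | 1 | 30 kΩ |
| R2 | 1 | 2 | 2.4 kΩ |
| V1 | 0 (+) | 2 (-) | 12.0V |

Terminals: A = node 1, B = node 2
R1 and R2 are in series across V1 (node 0 → node 1 → node 2), and the output A–B is taken across R2, so this is a voltage divider.
Series current: I = V1/(R1 + R2) = 12/(30000 + 2400) = 12/32400 = 0.0003704 A
V_R2 = I × R2 = V1 × R2/(R1 + R2) = 12 × 2400/32400 = 0.8889 V

Final answer: 0.8889 V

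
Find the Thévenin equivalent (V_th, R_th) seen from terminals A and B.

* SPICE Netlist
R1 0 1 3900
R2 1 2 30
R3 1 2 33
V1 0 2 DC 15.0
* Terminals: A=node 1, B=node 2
Step 1 — V_th is the open-circuit voltage V_A - V_B (nothing connected across the terminals).
Nodal analysis, taking node 2 as the 0 V reference.
Source V1 fixes V_0 = 15 V.
KCL at each unknown node (sum of currents leaving = 0; resistances in Ω):
  Node 1: (V_1 - 15)/3900 + (V_1 - 0)/30 + (V_1 - 0)/33 = 0
Collecting terms: 0.06389 × V_1 = 0.003846  =>  V_1 = 0.0602 V
V_th = V_1 - V_2 = 0.0602 - 0 = 0.0602 V
Step 2 — R_th: zero the source — replace V1 by a short circuit (node 2 merges into node 0) — and find the resistance seen between A (node 1) and B (node 0).
Reduce the network between node 1 (A) and node 0 (B) by series/parallel combination:
  Rp1 = R1 ‖ R2 ‖ R3 (parallel, all between nodes 0 and 1) = 1/(1/3900 + 1/30 + 1/33) = 15.65 Ω
R_th = 15.65 Ω

Final answer: V_th = 0.0602 V, R_th = 15.65 Ω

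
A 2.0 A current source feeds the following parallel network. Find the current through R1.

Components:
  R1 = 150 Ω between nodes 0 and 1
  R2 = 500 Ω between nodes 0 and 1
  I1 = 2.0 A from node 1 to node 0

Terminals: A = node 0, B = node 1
All resistors sit directly between nodes 0 and 1, so they are in parallel and share one voltage V; the full source current 2 A splits among them.
1/R_par = 1/150 + 1/500 = 0.008667 S  =>  R_par = 115.4 Ω
V = I × R_par = 2 × 115.4 = 230.8 V
I_R1 = V/R1 = 230.8/150 = 1.538 A

Final answer: 1.538 A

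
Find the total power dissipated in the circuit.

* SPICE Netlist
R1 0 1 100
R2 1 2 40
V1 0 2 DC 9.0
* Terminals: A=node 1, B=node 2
Nodal analysis, taking node 2 as the 0 V reference.
Source V1 fixes V_0 = 9 V.
KCL at each unknown node (sum of currents leaving = 0; resistances in Ω):
  Node 1: (V_1 - 9)/100 + (V_1 - 0)/40 = 0
Collecting terms: 0.035 × V_1 = 0.09  =>  V_1 = 2.571 V
Power in each resistor, P = (ΔV)²/R:
  P_R1 = (9 - 2.571)²/100 = 0.4133 W
  P_R2 = (2.571 - 0)²/40 = 0.1653 W
P_total = P_R1 + P_R2 = 0.5786 W

Final answer: 0.5786 W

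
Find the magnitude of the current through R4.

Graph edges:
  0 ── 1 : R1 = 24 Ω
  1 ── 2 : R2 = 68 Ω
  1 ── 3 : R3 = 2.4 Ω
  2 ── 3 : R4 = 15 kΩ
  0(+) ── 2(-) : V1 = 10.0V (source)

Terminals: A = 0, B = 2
Nodal analysis, taking node 2 as the 0 V reference.
Source V1 fixes V_0 = 10 V.
KCL at each unknown node (sum of currents leaving = 0; resistances in Ω):
  Node 1: (V_1 - 10)/24 + (V_1 - 0)/68 + (V_1 - V_3)/2.4 = 0
  Node 3: (V_3 - V_1)/2.4 + (V_3 - 0)/15000 = 0
Collecting terms (coefficients in siemens):
  0.473·V_1 - 0.4167·V_3 = 0.4167
  0.4167·V_3 - 0.4167·V_1 = 0
Determinant D = (0.473)(0.4167) - (-0.4167)(-0.4167) = 0.02352
V_1 = [(0.4167)(0.4167) - (-0.4167)(0)]/D = 7.383 V
V_3 = [(0.473)(0) - (0.4167)(-0.4167)]/D = 7.381 V
I_R4 = (V_2 - V_3)/R4 = (0 - 7.381)/15000 = -0.0004921 A
|I_R4| = 0.0004921 A

Final answer: |I_R4| = 0.0004921 A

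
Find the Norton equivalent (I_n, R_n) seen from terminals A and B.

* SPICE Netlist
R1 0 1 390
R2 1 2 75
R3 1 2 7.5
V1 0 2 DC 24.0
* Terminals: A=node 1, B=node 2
Find the Thévenin equivalent first; then I_n = V_th/R_th and R_n = R_th.
Step 1 — V_th is the open-circuit voltage V_A - V_B (nothing connected across the terminals).
Nodal analysis, taking node 2 as the 0 V reference.
Source V1 fixes V_0 = 24 V.
KCL at each unknown node (sum of currents leaving = 0; resistances in Ω):
  Node 1: (V_1 - 24)/390 + (V_1 - 0)/75 + (V_1 - 0)/7.5 = 0
Collecting terms: 0.1492 × V_1 = 0.06154  =>  V_1 = 0.4124 V
V_th = V_1 - V_2 = 0.4124 - 0 = 0.4124 V
Step 2 — R_th: zero the source — replace V1 by a short circuit (node 2 merges into node 0) — and find the resistance seen between A (node 1) and B (node 0).
Reduce the network between node 1 (A) and node 0 (B) by series/parallel combination:
  Rp1 = R1 ‖ R2 ‖ R3 (parallel, all between nodes 0 and 1) = 1/(1/390 + 1/75 + 1/7.5) = 6.701 Ω
R_th = 6.701 Ω
I_n = V_th/R_th = 0.4124/6.701 = 0.06154 A, and R_n = R_th = 6.701 Ω

Final answer: I_n = 0.06154 A, R_n = 6.701 Ω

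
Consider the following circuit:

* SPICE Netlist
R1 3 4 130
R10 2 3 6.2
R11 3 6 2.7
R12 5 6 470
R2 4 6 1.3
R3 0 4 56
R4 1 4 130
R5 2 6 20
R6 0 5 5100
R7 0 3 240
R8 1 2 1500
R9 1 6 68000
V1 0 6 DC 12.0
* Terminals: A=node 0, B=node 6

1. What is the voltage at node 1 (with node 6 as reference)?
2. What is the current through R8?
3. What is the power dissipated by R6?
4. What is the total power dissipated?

Nodal analysis, taking node 6 as the 0 V reference.
Source V1 fixes V_0 = 12 V.
KCL at each unknown node (sum of currents leaving = 0; resistances in Ω):
  Node 1: (V_1 - V_4)/130 + (V_1 - V_2)/1500 + (V_1 - 0)/68000 = 0
  Node 2: (V_2 - 0)/20 + (V_2 - V_1)/1500 + (V_2 - V_3)/6.2 = 0
  Node 3: (V_3 - V_4)/130 + (V_3 - 12)/240 + (V_3 - V_2)/6.2 + (V_3 - 0)/2.7 = 0
  Node 4: (V_4 - V_3)/130 + (V_4 - 0)/1.3 + (V_4 - 12)/56 + (V_4 - V_1)/130 = 0
  Node 5: (V_5 - 12)/5100 + (V_5 - 0)/470 = 0
Collecting terms (coefficients in siemens):
  0.008374·V_1 - 0.0006667·V_2 - 0.007692·V_4 = 0
  0.212·V_2 - 0.0006667·V_1 - 0.1613·V_3 = 0
  0.5435·V_3 - 0.1613·V_2 - 0.007692·V_4 = 0.05
  0.8025·V_4 - 0.007692·V_1 - 0.007692·V_3 = 0.2143
  0.002324·V_5 = 0.002353
Solving these 5 simultaneous equations (Gaussian elimination) gives:
  V_1 = 0.2562 V, V_2 = 0.09523 V, V_3 = 0.1241 V, V_4 = 0.2707 V
  V_5 = 1.013 V
Part 1:
  Read off the nodal solution: V_1 = 0.2562 V
Part 2:
  I_R8 = (V_1 - V_2)/R8 = (0.2562 - 0.09523)/1500 = 0.0001073 A
  Magnitude: I_R8 = 0.0001073 A
Part 3:
  I_R6 = (V_0 - V_5)/R6 = (12 - 1.013)/5100 = 0.002154 A
  P_R6 = I_R6² × R6 = (0.002154)² × 5100 = 0.02367 W
Part 4:
  Power in each resistor, P = (ΔV)²/R:
    P_R1 = (0.1241 - 0.2707)²/130 = 0.0001653 W
    P_R2 = (0.2707 - 0)²/1.3 = 0.05636 W
    P_R3 = (12 - 0.2707)²/56 = 2.457 W
    P_R4 = (0.2562 - 0.2707)²/130 = 0.000001605 W
    P_R5 = (0.09523 - 0)²/20 = 0.0004534 W
    P_R6 = (12 - 1.013)²/5100 = 0.02367 W
    P_R7 = (12 - 0.1241)²/240 = 0.5877 W
    P_R8 = (0.2562 - 0.09523)²/1500 = 0.00001728 W
    P_R9 = (0.2562 - 0)²/68000 = 0.0000009655 W
    P_R10 = (0.09523 - 0.1241)²/6.2 = 0.0001343 W
    P_R11 = (0.1241 - 0)²/2.7 = 0.005702 W
    P_R12 = (1.013 - 0)²/470 = 0.002181 W
  P_total = P_R1 + P_R2 + P_R3 + P_R4 + P_R5 + P_R6 + P_R7 + P_R8 + P_R9 + P_R10 + P_R11 + P_R12 = 3.133 W

Final answers:
1. V_1 = 0.2562 V
2. I_R8 = 0.0001073 A
3. P_R6 = 0.02367 W
4. P_total = 3.133 W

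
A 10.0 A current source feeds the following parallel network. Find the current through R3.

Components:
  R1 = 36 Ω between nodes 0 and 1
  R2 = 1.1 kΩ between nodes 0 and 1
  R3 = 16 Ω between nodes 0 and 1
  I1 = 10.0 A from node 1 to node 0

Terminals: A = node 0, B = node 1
All resistors sit directly between nodes 0 and 1, so they are in parallel and share one voltage V; the full source current 10 A splits among them.
1/R_par = 1/36 + 1/1100 + 1/16 = 0.09119 S  =>  R_par = 10.97 Ω
V = I × R_par = 10 × 10.97 = 109.7 V
I_R3 = V/R3 = 109.7/16 = 6.854 A

Final answer: 6.854 A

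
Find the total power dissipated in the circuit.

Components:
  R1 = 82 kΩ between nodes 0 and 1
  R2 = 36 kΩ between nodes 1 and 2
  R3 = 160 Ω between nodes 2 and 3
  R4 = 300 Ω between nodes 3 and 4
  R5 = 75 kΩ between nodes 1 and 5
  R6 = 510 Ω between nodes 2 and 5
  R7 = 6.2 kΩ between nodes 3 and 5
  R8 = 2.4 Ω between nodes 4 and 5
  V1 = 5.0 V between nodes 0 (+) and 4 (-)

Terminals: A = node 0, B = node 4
Nodal analysis, taking node 4 as the 0 V reference.
Source V1 fixes V_0 = 5 V.
KCL at each unknown node (sum of currents leaving = 0; resistances in Ω):
  Node 1: (V_1 - 5)/82000 + (V_1 - V_2)/36000 + (V_1 - V_5)/75000 = 0
  Node 2: (V_2 - V_1)/36000 + (V_2 - V_3)/160 + (V_2 - V_5)/510 = 0
  Node 3: (V_3 - V_2)/160 + (V_3 - 0)/300 + (V_3 - V_5)/6200 = 0
  Node 5: (V_5 - V_1)/75000 + (V_5 - V_2)/510 + (V_5 - V_3)/6200 + (V_5 - 0)/2.4 = 0
Collecting terms (coefficients in siemens):
  0.00005331·V_1 - 0.00002778·V_2 - 0.00001333·V_5 = 0.00006098
  0.008239·V_2 - 0.00002778·V_1 - 0.00625·V_3 - 0.001961·V_5 = 0
  0.009745·V_3 - 0.00625·V_2 - 0.0001613·V_5 = 0
  0.4188·V_5 - 0.00001333·V_1 - 0.001961·V_2 - 0.0001613·V_3 = 0
Solving these 4 simultaneous equations (Gaussian elimination) gives:
  V_1 = 1.148 V, V_2 = 0.007574 V, V_3 = 0.004859 V, V_5 = 0.00007387 V
Power in each resistor, P = (ΔV)²/R:
  P_R1 = (5 - 1.148)²/82000 = 0.000181 W
  P_R2 = (1.148 - 0.007574)²/36000 = 0.00003612 W
  P_R3 = (0.007574 - 0.004859)²/160 = 0.00000004607 W
  P_R4 = (0.004859 - 0)²/300 = 0.0000000787 W
  P_R5 = (1.148 - 0.00007387)²/75000 = 0.00001756 W
  P_R6 = (0.007574 - 0.00007387)²/510 = 0.0000001103 W
  P_R7 = (0.004859 - 0.00007387)²/6200 = 0.000000003693 W
  P_R8 = (0 - 0.00007387)²/2.4 = 0.000000002274 W
P_total = P_R1 + P_R2 + P_R3 + P_R4 + P_R5 + P_R6 + P_R7 + P_R8 = 0.0002349 W

Final answer: 0.0002349 W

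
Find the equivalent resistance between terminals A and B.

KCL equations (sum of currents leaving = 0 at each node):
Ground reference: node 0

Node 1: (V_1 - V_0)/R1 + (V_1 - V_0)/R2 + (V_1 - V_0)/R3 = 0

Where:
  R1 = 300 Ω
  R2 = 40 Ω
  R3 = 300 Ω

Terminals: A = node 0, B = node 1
Reduce the network between node 0 (A) and node 1 (B) by series/parallel combination:
  Rp1 = R1 ‖ R2 ‖ R3 (parallel, all between nodes 0 and 1) = 1/(1/300 + 1/40 + 1/300) = 31.58 Ω
R_eq = 31.58 Ω

Final answer: 31.58 Ω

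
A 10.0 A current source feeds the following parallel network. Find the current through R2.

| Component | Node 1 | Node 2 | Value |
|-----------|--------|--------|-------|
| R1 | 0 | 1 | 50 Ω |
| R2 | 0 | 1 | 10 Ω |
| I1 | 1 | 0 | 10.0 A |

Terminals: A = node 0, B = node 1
All resistors sit directly between nodes 0 and 1, so they are in parallel and share one voltage V; the full source current 10 A splits among them.
1/R_par = 1/50 + 1/10 = 0.12 S  =>  R_par = 8.333 Ω
V = I × R_par = 10 × 8.333 = 83.33 V
I_R2 = V/R2 = 83.33/10 = 8.333 A

Final answer: 8.333 A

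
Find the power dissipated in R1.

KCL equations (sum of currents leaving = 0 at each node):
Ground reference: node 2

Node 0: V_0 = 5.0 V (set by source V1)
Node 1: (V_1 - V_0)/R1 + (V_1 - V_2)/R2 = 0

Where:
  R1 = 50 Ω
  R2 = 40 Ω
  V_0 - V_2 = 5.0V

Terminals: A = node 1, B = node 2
Nodal analysis, taking node 2 as the 0 V reference.
Source V1 fixes V_0 = 5 V.
KCL at each unknown node (sum of currents leaving = 0; resistances in Ω):
  Node 1: (V_1 - 5)/50 + (V_1 - 0)/40 = 0
Collecting terms: 0.045 × V_1 = 0.1  =>  V_1 = 2.222 V
I_R1 = (V_0 - V_1)/R1 = (5 - 2.222)/50 = 0.05556 A
P_R1 = I_R1² × R1 = (0.05556)² × 50 = 0.1543 W

Final answer: 0.1543 W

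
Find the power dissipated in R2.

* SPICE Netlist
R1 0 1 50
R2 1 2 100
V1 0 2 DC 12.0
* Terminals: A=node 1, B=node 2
Nodal analysis, taking node 2 as the 0 V reference.
Source V1 fixes V_0 = 12 V.
KCL at each unknown node (sum of currents leaving = 0; resistances in Ω):
  Node 1: (V_1 - 12)/50 + (V_1 - 0)/100 = 0
Collecting terms: 0.03 × V_1 = 0.24  =>  V_1 = 8 V
I_R2 = (V_1 - V_2)/R2 = (8 - 0)/100 = 0.08 A
P_R2 = I_R2² × R2 = (0.08)² × 100 = 0.64 W

Final answer: 0.64 W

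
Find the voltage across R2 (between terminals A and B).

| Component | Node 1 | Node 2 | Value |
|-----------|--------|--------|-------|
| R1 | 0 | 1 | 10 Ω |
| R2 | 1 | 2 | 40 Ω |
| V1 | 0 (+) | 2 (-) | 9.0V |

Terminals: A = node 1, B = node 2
R1 and R2 are in series across V1 (node 0 → node 1 → node 2), and the output A–B is taken across R2, so this is a voltage divider.
Series current: I = V1/(R1 + R2) = 9/(10 + 40) = 9/50 = 0.18 A
V_R2 = I × R2 = V1 × R2/(R1 + R2) = 9 × 40/50 = 7.2 V

Final answer: 7.2 V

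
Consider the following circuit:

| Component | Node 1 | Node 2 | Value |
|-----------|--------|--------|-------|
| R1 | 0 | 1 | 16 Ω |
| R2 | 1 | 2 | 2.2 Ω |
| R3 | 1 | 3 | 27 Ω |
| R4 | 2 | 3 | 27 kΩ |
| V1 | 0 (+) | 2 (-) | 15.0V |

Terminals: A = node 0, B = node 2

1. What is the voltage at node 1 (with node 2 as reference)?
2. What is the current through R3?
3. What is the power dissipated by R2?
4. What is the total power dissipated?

Nodal analysis, taking node 2 as the 0 V reference.
Source V1 fixes V_0 = 15 V.
KCL at each unknown node (sum of currents leaving = 0; resistances in Ω):
  Node 1: (V_1 - 15)/16 + (V_1 - 0)/2.2 + (V_1 - V_3)/27 = 0
  Node 3: (V_3 - V_1)/27 + (V_3 - 0)/27000 = 0
Collecting terms (coefficients in siemens):
  0.5541·V_1 - 0.03704·V_3 = 0.9375
  0.03707·V_3 - 0.03704·V_1 = 0
Determinant D = (0.5541)(0.03707) - (-0.03704)(-0.03704) = 0.01917
V_1 = [(0.9375)(0.03707) - (-0.03704)(0)]/D = 1.813 V
V_3 = [(0.5541)(0) - (0.9375)(-0.03704)]/D = 1.811 V
Part 1:
  Read off the nodal solution: V_1 = 1.813 V
Part 2:
  I_R3 = (V_1 - V_3)/R3 = (1.813 - 1.811)/27 = 0.00006708 A
  Magnitude: I_R3 = 0.00006708 A
Part 3:
  I_R2 = (V_1 - V_2)/R2 = (1.813 - 0)/2.2 = 0.8241 A
  P_R2 = I_R2² × R2 = (0.8241)² × 2.2 = 1.494 W
Part 4:
  Power in each resistor, P = (ΔV)²/R:
    P_R1 = (15 - 1.813)²/16 = 10.87 W
    P_R2 = (1.813 - 0)²/2.2 = 1.494 W
    P_R3 = (1.813 - 1.811)²/27 = 0.0000001215 W
    P_R4 = (0 - 1.811)²/27000 = 0.0001215 W
  P_total = P_R1 + P_R2 + P_R3 + P_R4 = 12.36 W

Final answers:
1. V_1 = 1.813 V
2. I_R3 = 6.708e-05 A
3. P_R2 = 1.494 W
4. P_total = 12.36 W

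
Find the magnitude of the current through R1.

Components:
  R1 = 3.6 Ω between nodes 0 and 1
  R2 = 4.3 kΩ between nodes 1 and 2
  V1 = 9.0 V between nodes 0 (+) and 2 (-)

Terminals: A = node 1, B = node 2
Nodal analysis, taking node 2 as the 0 V reference.
Source V1 fixes V_0 = 9 V.
KCL at each unknown node (sum of currents leaving = 0; resistances in Ω):
  Node 1: (V_1 - 9)/3.6 + (V_1 - 0)/4300 = 0
Collecting terms: 0.278 × V_1 = 2.5  =>  V_1 = 8.992 V
I_R1 = (V_0 - V_1)/R1 = (9 - 8.992)/3.6 = 0.002091 A
|I_R1| = 0.002091 A

Final answer: |I_R1| = 0.002091 A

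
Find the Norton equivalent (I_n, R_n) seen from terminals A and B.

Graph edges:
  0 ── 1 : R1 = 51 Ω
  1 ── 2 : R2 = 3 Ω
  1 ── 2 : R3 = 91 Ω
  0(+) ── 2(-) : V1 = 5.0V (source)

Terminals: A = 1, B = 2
Find the Thévenin equivalent first; then I_n = V_th/R_th and R_n = R_th.
Step 1 — V_th is the open-circuit voltage V_A - V_B (nothing connected across the terminals).
Nodal analysis, taking node 2 as the 0 V reference.
Source V1 fixes V_0 = 5 V.
KCL at each unknown node (sum of currents leaving = 0; resistances in Ω):
  Node 1: (V_1 - 5)/51 + (V_1 - 0)/3 + (V_1 - 0)/91 = 0
Collecting terms: 0.3639 × V_1 = 0.09804  =>  V_1 = 0.2694 V
V_th = V_1 - V_2 = 0.2694 - 0 = 0.2694 V
Step 2 — R_th: zero the source — replace V1 by a short circuit (node 2 merges into node 0) — and find the resistance seen between A (node 1) and B (node 0).
Reduce the network between node 1 (A) and node 0 (B) by series/parallel combination:
  Rp1 = R1 ‖ R2 ‖ R3 (parallel, all between nodes 0 and 1) = 1/(1/51 + 1/3 + 1/91) = 2.748 Ω
R_th = 2.748 Ω
I_n = V_th/R_th = 0.2694/2.748 = 0.09804 A, and R_n = R_th = 2.748 Ω

Final answer: I_n = 0.09804 A, R_n = 2.748 Ω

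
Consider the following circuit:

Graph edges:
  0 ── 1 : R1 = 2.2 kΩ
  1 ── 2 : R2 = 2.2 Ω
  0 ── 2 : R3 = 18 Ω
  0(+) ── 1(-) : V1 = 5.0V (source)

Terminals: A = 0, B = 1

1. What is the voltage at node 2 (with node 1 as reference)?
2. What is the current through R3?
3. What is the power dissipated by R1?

Nodal analysis, taking node 1 as the 0 V reference.
Source V1 fixes V_0 = 5 V.
KCL at each unknown node (sum of currents leaving = 0; resistances in Ω):
  Node 2: (V_2 - 0)/2.2 + (V_2 - 5)/18 = 0
Collecting terms: 0.5101 × V_2 = 0.2778  =>  V_2 = 0.5446 V
Part 1:
  Read off the nodal solution: V_2 = 0.5446 V
Part 2:
  I_R3 = (V_0 - V_2)/R3 = (5 - 0.5446)/18 = 0.2475 A
  Magnitude: I_R3 = 0.2475 A
Part 3:
  I_R1 = (V_0 - V_1)/R1 = (5 - 0)/2200 = 0.002273 A
  P_R1 = I_R1² × R1 = (0.002273)² × 2200 = 0.01136 W

Final answers:
1. V_2 = 0.5446 V
2. I_R3 = 0.2475 A
3. P_R1 = 0.01136 W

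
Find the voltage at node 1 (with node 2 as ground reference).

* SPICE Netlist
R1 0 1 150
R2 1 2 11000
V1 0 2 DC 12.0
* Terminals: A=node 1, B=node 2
Nodal analysis, taking node 2 as the 0 V reference.
Source V1 fixes V_0 = 12 V.
KCL at each unknown node (sum of currents leaving = 0; resistances in Ω):
  Node 1: (V_1 - 12)/150 + (V_1 - 0)/11000 = 0
Collecting terms: 0.006758 × V_1 = 0.08  =>  V_1 = 11.84 V
The requested potential is V_1 = 11.84 V.

Final answer: V_1 = 11.84 V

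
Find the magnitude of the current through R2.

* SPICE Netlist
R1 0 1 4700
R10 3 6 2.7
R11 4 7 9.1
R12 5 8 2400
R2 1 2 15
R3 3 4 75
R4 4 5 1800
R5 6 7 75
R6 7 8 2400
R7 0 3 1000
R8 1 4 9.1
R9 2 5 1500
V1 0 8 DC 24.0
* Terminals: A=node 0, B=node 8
Nodal analysis, taking node 8 as the 0 V reference.
Source V1 fixes V_0 = 24 V.
KCL at each unknown node (sum of currents leaving = 0; resistances in Ω):
  Node 1: (V_1 - 24)/4700 + (V_1 - V_2)/15 + (V_1 - V_4)/9.1 = 0
  Node 2: (V_2 - V_1)/15 + (V_2 - V_5)/1500 = 0
  Node 3: (V_3 - V_4)/75 + (V_3 - 24)/1000 + (V_3 - V_6)/2.7 = 0
  Node 4: (V_4 - V_3)/75 + (V_4 - V_5)/1800 + (V_4 - V_1)/9.1 + (V_4 - V_7)/9.1 = 0
  Node 5: (V_5 - V_4)/1800 + (V_5 - V_2)/1500 + (V_5 - 0)/2400 = 0
  Node 6: (V_6 - V_7)/75 + (V_6 - V_3)/2.7 = 0
  Node 7: (V_7 - V_6)/75 + (V_7 - 0)/2400 + (V_7 - V_4)/9.1 = 0
Collecting terms (coefficients in siemens):
  0.1768·V_1 - 0.06667·V_2 - 0.1099·V_4 = 0.005106
  0.06733·V_2 - 0.06667·V_1 - 0.0006667·V_5 = 0
  0.3847·V_3 - 0.01333·V_4 - 0.3704·V_6 = 0.024
  0.2337·V_4 - 0.1099·V_1 - 0.01333·V_3 - 0.0005556·V_5 - 0.1099·V_7 = 0
  0.001639·V_5 - 0.0006667·V_2 - 0.0005556·V_4 = 0
  0.3837·V_6 - 0.3704·V_3 - 0.01333·V_7 = 0
  0.1236·V_7 - 0.1099·V_4 - 0.01333·V_6 = 0
Solving these 7 simultaneous equations (Gaussian elimination) gives:
  V_1 = 14.83 V, V_2 = 14.8 V, V_3 = 15.17 V, V_4 = 14.84 V
  V_5 = 11.05 V, V_6 = 15.16 V, V_7 = 14.82 V
I_R2 = (V_1 - V_2)/R2 = (14.83 - 14.8)/15 = 0.002498 A
|I_R2| = 0.002498 A

Final answer: |I_R2| = 0.002498 A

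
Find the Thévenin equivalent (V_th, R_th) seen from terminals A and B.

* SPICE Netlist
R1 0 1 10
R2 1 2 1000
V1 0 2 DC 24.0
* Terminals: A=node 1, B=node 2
Step 1 — V_th is the open-circuit voltage V_A - V_B (nothing connected across the terminals).
Nodal analysis, taking node 2 as the 0 V reference.
Source V1 fixes V_0 = 24 V.
KCL at each unknown node (sum of currents leaving = 0; resistances in Ω):
  Node 1: (V_1 - 24)/10 + (V_1 - 0)/1000 = 0
Collecting terms: 0.101 × V_1 = 2.4  =>  V_1 = 23.76 V
V_th = V_1 - V_2 = 23.76 - 0 = 23.76 V
Step 2 — R_th: zero the source — replace V1 by a short circuit (node 2 merges into node 0) — and find the resistance seen between A (node 1) and B (node 0).
Reduce the network between node 1 (A) and node 0 (B) by series/parallel combination:
  Rp1 = R1 ‖ R2 (parallel, both between nodes 0 and 1) = 1/(1/10 + 1/1000) = 9.901 Ω
R_th = 9.901 Ω

Final answer: V_th = 23.76 V, R_th = 9.901 Ω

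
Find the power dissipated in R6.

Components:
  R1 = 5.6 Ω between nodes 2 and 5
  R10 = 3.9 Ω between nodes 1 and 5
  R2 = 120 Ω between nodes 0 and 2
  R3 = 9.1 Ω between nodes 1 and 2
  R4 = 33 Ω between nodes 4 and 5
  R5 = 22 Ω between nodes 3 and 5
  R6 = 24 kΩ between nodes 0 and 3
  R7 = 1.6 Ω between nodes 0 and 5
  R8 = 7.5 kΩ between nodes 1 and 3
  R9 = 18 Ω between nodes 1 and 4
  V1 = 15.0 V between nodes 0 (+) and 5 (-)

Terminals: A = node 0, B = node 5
Nodal analysis, taking node 5 as the 0 V reference.
Source V1 fixes V_0 = 15 V.
KCL at each unknown node (sum of currents leaving = 0; resistances in Ω):
  Node 1: (V_1 - V_2)/9.1 + (V_1 - V_3)/7500 + (V_1 - V_4)/18 + (V_1 - 0)/3.9 = 0
  Node 2: (V_2 - 0)/5.6 + (V_2 - 15)/120 + (V_2 - V_1)/9.1 = 0
  Node 3: (V_3 - 0)/22 + (V_3 - 15)/24000 + (V_3 - V_1)/7500 = 0
  Node 4: (V_4 - 0)/33 + (V_4 - V_1)/18 = 0
Collecting terms (coefficients in siemens):
  0.422·V_1 - 0.1099·V_2 - 0.0001333·V_3 - 0.05556·V_4 = 0
  0.2968·V_2 - 0.1099·V_1 = 0.125
  0.04563·V_3 - 0.0001333·V_1 = 0.000625
  0.08586·V_4 - 0.05556·V_1 = 0
Solving these 4 simultaneous equations (Gaussian elimination) gives:
  V_1 = 0.134 V, V_2 = 0.4708 V, V_3 = 0.01409 V, V_4 = 0.08672 V
I_R6 = (V_0 - V_3)/R6 = (15 - 0.01409)/24000 = 0.0006244 A
P_R6 = I_R6² × R6 = (0.0006244)² × 24000 = 0.009357 W

Final answer: 0.009357 W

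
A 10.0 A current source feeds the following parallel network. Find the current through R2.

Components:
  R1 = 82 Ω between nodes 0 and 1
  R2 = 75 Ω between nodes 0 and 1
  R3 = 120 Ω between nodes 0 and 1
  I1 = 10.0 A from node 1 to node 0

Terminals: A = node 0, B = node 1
All resistors sit directly between nodes 0 and 1, so they are in parallel and share one voltage V; the full source current 10 A splits among them.
1/R_par = 1/82 + 1/75 + 1/120 = 0.03386 S  =>  R_par = 29.53 Ω
V = I × R_par = 10 × 29.53 = 295.3 V
I_R2 = V/R2 = 295.3/75 = 3.938 A

Final answer: 3.938 A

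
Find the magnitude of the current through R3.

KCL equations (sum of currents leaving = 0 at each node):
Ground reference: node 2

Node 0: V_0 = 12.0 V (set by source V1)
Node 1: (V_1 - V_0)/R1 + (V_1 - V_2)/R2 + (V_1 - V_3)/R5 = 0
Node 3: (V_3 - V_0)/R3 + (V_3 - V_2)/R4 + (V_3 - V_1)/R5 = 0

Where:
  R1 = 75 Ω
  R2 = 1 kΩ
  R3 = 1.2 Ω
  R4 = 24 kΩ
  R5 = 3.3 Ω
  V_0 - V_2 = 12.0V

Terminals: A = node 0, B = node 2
Nodal analysis, taking node 2 as the 0 V reference.
Source V1 fixes V_0 = 12 V.
KCL at each unknown node (sum of currents leaving = 0; resistances in Ω):
  Node 1: (V_1 - 12)/75 + (V_1 - 0)/1000 + (V_1 - V_3)/3.3 = 0
  Node 3: (V_3 - 12)/1.2 + (V_3 - 0)/24000 + (V_3 - V_1)/3.3 = 0
Collecting terms (coefficients in siemens):
  0.3174·V_1 - 0.303·V_3 = 0.16
  1.136·V_3 - 0.303·V_1 = 10
Determinant D = (0.3174)(1.136) - (-0.303)(-0.303) = 0.2688
V_1 = [(0.16)(1.136) - (-0.303)(10)]/D = 11.95 V
V_3 = [(0.3174)(10) - (0.16)(-0.303)]/D = 11.99 V
I_R3 = (V_0 - V_3)/R3 = (12 - 11.99)/1.2 = 0.01176 A
|I_R3| = 0.01176 A

Final answer: |I_R3| = 0.01176 A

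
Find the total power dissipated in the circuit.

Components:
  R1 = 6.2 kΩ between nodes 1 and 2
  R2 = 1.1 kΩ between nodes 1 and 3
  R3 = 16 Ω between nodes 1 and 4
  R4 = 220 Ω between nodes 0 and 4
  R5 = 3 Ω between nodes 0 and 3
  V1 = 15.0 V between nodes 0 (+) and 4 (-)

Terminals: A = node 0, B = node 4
Nodal analysis, taking node 4 as the 0 V reference.
Source V1 fixes V_0 = 15 V.
KCL at each unknown node (sum of currents leaving = 0; resistances in Ω):
  Node 1: (V_1 - V_2)/6200 + (V_1 - V_3)/1100 + (V_1 - 0)/16 = 0
  Node 2: (V_2 - V_1)/6200 = 0
  Node 3: (V_3 - V_1)/1100 + (V_3 - 15)/3 = 0
Collecting terms (coefficients in siemens):
  0.06357·V_1 - 0.0001613·V_2 - 0.0009091·V_3 = 0
  0.0001613·V_2 - 0.0001613·V_1 = 0
  0.3342·V_3 - 0.0009091·V_1 = 5
Solving these 3 simultaneous equations (Gaussian elimination) gives:
  V_1 = 0.2145 V, V_2 = 0.2145 V, V_3 = 14.96 V
Power in each resistor, P = (ΔV)²/R:
  P_R1 = (0.2145 - 0.2145)²/6200 = 0 W
  P_R2 = (0.2145 - 14.96)²/1100 = 0.1977 W
  P_R3 = (0.2145 - 0)²/16 = 0.002875 W
  P_R4 = (15 - 0)²/220 = 1.023 W
  P_R5 = (15 - 14.96)²/3 = 0.0005391 W
P_total = P_R1 + P_R2 + P_R3 + P_R4 + P_R5 = 1.224 W

Final answer: 1.224 W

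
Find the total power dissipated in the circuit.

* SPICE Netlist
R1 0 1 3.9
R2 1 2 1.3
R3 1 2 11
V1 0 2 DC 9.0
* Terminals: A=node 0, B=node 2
Nodal analysis, taking node 2 as the 0 V reference.
Source V1 fixes V_0 = 9 V.
KCL at each unknown node (sum of currents leaving = 0; resistances in Ω):
  Node 1: (V_1 - 9)/3.9 + (V_1 - 0)/1.3 + (V_1 - 0)/11 = 0
Collecting terms: 1.117 × V_1 = 2.308  =>  V_1 = 2.067 V
Power in each resistor, P = (ΔV)²/R:
  P_R1 = (9 - 2.067)²/3.9 = 12.33 W
  P_R2 = (2.067 - 0)²/1.3 = 3.286 W
  P_R3 = (2.067 - 0)²/11 = 0.3883 W
P_total = P_R1 + P_R2 + P_R3 = 16 W

Final answer: 16 W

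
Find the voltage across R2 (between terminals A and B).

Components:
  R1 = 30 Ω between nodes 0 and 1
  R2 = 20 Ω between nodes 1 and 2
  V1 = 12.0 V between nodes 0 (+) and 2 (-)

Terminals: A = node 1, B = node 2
R1 and R2 are in series across V1 (node 0 → node 1 → node 2), and the output A–B is taken across R2, so this is a voltage divider.
Series current: I = V1/(R1 + R2) = 12/(30 + 20) = 12/50 = 0.24 A
V_R2 = I × R2 = V1 × R2/(R1 + R2) = 12 × 20/50 = 4.8 V

Final answer: 4.8 V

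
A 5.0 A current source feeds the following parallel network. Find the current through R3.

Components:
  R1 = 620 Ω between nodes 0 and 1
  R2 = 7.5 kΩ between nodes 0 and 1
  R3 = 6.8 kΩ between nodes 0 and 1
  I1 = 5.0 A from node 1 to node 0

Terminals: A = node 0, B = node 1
All resistors sit directly between nodes 0 and 1, so they are in parallel and share one voltage V; the full source current 5 A splits among them.
1/R_par = 1/620 + 1/7500 + 1/6800 = 0.001893 S  =>  R_par = 528.2 Ω
V = I × R_par = 5 × 528.2 = 2641 V
I_R3 = V/R3 = 2641/6800 = 0.3884 A

Final answer: 0.3884 A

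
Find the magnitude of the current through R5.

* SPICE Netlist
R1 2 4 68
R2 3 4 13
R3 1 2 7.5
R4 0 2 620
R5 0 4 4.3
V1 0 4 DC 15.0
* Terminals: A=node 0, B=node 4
Nodal analysis, taking node 4 as the 0 V reference.
Source V1 fixes V_0 = 15 V.
KCL at each unknown node (sum of currents leaving = 0; resistances in Ω):
  Node 1: (V_1 - V_2)/7.5 = 0
  Node 2: (V_2 - 0)/68 + (V_2 - V_1)/7.5 + (V_2 - 15)/620 = 0
  Node 3: (V_3 - 0)/13 = 0
Collecting terms (coefficients in siemens):
  0.1333·V_1 - 0.1333·V_2 = 0
  0.1497·V_2 - 0.1333·V_1 = 0.02419
  0.07692·V_3 = 0
Solving these 3 simultaneous equations (Gaussian elimination) gives:
  V_1 = 1.483 V, V_2 = 1.483 V, V_3 = 0 V
I_R5 = (V_0 - V_4)/R5 = (15 - 0)/4.3 = 3.488 A
|I_R5| = 3.488 A

Final answer: |I_R5| = 3.488 A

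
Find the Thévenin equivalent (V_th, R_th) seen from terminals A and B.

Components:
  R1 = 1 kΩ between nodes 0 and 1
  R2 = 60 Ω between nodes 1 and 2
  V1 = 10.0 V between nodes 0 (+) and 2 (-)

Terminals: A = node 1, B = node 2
Step 1 — V_th is the open-circuit voltage V_A - V_B (nothing connected across the terminals).
Nodal analysis, taking node 2 as the 0 V reference.
Source V1 fixes V_0 = 10 V.
KCL at each unknown node (sum of currents leaving = 0; resistances in Ω):
  Node 1: (V_1 - 10)/1000 + (V_1 - 0)/60 = 0
Collecting terms: 0.01767 × V_1 = 0.01  =>  V_1 = 0.566 V
V_th = V_1 - V_2 = 0.566 - 0 = 0.566 V
Step 2 — R_th: zero the source — replace V1 by a short circuit (node 2 merges into node 0) — and find the resistance seen between A (node 1) and B (node 0).
Reduce the network between node 1 (A) and node 0 (B) by series/parallel combination:
  Rp1 = R1 ‖ R2 (parallel, both between nodes 0 and 1) = 1/(1/1000 + 1/60) = 56.6 Ω
R_th = 56.6 Ω

Final answer: V_th = 0.566 V, R_th = 56.6 Ω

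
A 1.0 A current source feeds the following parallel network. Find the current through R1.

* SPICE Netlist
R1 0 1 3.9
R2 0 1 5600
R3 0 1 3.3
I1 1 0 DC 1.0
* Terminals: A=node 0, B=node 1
All resistors sit directly between nodes 0 and 1, so they are in parallel and share one voltage V; the full source current 1 A splits among them.
1/R_par = 1/3.9 + 1/5600 + 1/3.3 = 0.5596 S  =>  R_par = 1.787 Ω
V = I × R_par = 1 × 1.787 = 1.787 V
I_R1 = V/R1 = 1.787/3.9 = 0.4582 A

Final answer: 0.4582 A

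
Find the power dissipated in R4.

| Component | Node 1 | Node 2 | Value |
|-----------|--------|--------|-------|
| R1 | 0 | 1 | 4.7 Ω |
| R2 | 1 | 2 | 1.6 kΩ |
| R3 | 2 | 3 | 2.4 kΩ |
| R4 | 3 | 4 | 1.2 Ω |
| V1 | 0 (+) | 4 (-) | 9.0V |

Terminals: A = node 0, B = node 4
Nodal analysis, taking node 4 as the 0 V reference.
Source V1 fixes V_0 = 9 V.
KCL at each unknown node (sum of currents leaving = 0; resistances in Ω):
  Node 1: (V_1 - 9)/4.7 + (V_1 - V_2)/1600 = 0
  Node 2: (V_2 - V_1)/1600 + (V_2 - V_3)/2400 = 0
  Node 3: (V_3 - V_2)/2400 + (V_3 - 0)/1.2 = 0
Collecting terms (coefficients in siemens):
  0.2134·V_1 - 0.000625·V_2 = 1.915
  0.001042·V_2 - 0.000625·V_1 - 0.0004167·V_3 = 0
  0.8337·V_3 - 0.0004167·V_2 = 0
Solving these 3 simultaneous equations (Gaussian elimination) gives:
  V_1 = 8.989 V, V_2 = 5.395 V, V_3 = 0.002696 V
I_R4 = (V_3 - V_4)/R4 = (0.002696 - 0)/1.2 = 0.002247 A
P_R4 = I_R4² × R4 = (0.002247)² × 1.2 = 0.000006057 W

Final answer: 6.057e-06 W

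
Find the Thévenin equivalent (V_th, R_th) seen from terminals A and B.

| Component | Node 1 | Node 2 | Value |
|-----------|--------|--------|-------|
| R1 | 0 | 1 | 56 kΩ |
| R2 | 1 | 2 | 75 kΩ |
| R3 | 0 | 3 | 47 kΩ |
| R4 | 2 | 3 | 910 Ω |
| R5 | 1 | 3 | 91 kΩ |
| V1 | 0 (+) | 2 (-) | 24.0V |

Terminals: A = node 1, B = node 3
Step 1 — V_th is the open-circuit voltage V_A - V_B (nothing connected across the terminals).
Nodal analysis, taking node 2 as the 0 V reference.
Source V1 fixes V_0 = 24 V.
KCL at each unknown node (sum of currents leaving = 0; resistances in Ω):
  Node 1: (V_1 - 24)/56000 + (V_1 - 0)/75000 + (V_1 - V_3)/91000 = 0
  Node 3: (V_3 - 24)/47000 + (V_3 - 0)/910 + (V_3 - V_1)/91000 = 0
Collecting terms (coefficients in siemens):
  0.00004218·V_1 - 0.00001099·V_3 = 0.0004286
  0.001131·V_3 - 0.00001099·V_1 = 0.0005106
Determinant D = (0.00004218)(0.001131) - (-0.00001099)(-0.00001099) = 0.00000004759
V_1 = [(0.0004286)(0.001131) - (-0.00001099)(0.0005106)]/D = 10.3 V
V_3 = [(0.00004218)(0.0005106) - (0.0004286)(-0.00001099)]/D = 0.5515 V
V_th = V_1 - V_3 = 10.3 - 0.5515 = 9.753 V
Step 2 — R_th: zero the source — replace V1 by a short circuit (node 2 merges into node 0) — and find the resistance seen between A (node 1) and B (node 3).
Reduce the network between node 1 (A) and node 3 (B) by series/parallel combination:
  Rp1 = R1 ‖ R2 (parallel, both between nodes 0 and 1) = 1/(1/56000 + 1/75000) = 32060 Ω
  Rp2 = R3 ‖ R4 (parallel, both between nodes 0 and 3) = 1/(1/47000 + 1/910) = 892.7 Ω
  Rs1 = Rp1 + Rp2 (series, joined only at node 0) = 32060 + 892.7 = 32950 Ω
  Rp3 = R5 ‖ Rs1 (parallel, both between nodes 1 and 3) = 1/(1/91000 + 1/32950) = 24190 Ω
R_th = 24.19 kΩ

Final answer: V_th = 9.753 V, R_th = 24.19 kΩ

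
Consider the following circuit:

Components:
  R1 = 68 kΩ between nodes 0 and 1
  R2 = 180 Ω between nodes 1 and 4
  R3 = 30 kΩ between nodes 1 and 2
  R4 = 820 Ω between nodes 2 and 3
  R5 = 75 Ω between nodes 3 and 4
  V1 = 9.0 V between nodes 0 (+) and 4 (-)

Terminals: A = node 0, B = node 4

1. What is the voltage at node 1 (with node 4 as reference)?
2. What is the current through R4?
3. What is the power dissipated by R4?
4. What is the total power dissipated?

Nodal analysis, taking node 4 as the 0 V reference.
Source V1 fixes V_0 = 9 V.
KCL at each unknown node (sum of currents leaving = 0; resistances in Ω):
  Node 1: (V_1 - 9)/68000 + (V_1 - 0)/180 + (V_1 - V_2)/30000 = 0
  Node 2: (V_2 - V_1)/30000 + (V_2 - V_3)/820 = 0
  Node 3: (V_3 - V_2)/820 + (V_3 - 0)/75 = 0
Collecting terms (coefficients in siemens):
  0.005604·V_1 - 0.00003333·V_2 = 0.0001324
  0.001253·V_2 - 0.00003333·V_1 - 0.00122·V_3 = 0
  0.01455·V_3 - 0.00122·V_2 = 0
Solving these 3 simultaneous equations (Gaussian elimination) gives:
  V_1 = 0.02362 V, V_2 = 0.0006843 V, V_3 = 0.00005735 V
Part 1:
  Read off the nodal solution: V_1 = 0.02362 V
Part 2:
  I_R4 = (V_2 - V_3)/R4 = (0.0006843 - 0.00005735)/820 = 0.0000007646 A
  Magnitude: I_R4 = 0.0000007646 A
Part 3:
  I_R4 = (V_2 - V_3)/R4 = (0.0006843 - 0.00005735)/820 = 0.0000007646 A
  P_R4 = I_R4² × R4 = (0.0000007646)² × 820 = 0.0000000004794 W
Part 4:
  Power in each resistor, P = (ΔV)²/R:
    P_R1 = (9 - 0.02362)²/68000 = 0.001185 W
    P_R2 = (0.02362 - 0)²/180 = 0.0000031 W
    P_R3 = (0.02362 - 0.0006843)²/30000 = 0.00000001754 W
    P_R4 = (0.0006843 - 0.00005735)²/820 = 0.0000000004794 W
    P_R5 = (0.00005735 - 0)²/75 = 0.00000000004385 W
  P_total = P_R1 + P_R2 + P_R3 + P_R4 + P_R5 = 0.001188 W

Final answers:
1. V_1 = 0.02362 V
2. I_R4 = 7.646e-07 A
3. P_R4 = 4.794e-10 W
4. P_total = 0.001188 W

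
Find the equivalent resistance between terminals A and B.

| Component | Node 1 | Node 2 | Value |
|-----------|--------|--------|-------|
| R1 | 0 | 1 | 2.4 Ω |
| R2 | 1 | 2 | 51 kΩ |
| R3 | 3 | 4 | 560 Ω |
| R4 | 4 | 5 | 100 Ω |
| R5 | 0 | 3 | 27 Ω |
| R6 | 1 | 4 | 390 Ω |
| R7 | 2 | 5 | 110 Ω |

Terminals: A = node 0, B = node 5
The network is not a plain series/parallel combination. Inject a 1 A test current into terminal A (node 0) and return it from terminal B (node 5); then R_eq = V_A / (1 A).
Nodal analysis, taking node 5 as the 0 V reference.
Current source I_test pushes 1 A into node 0 and draws it out of node 5.
KCL at each unknown node (sum of currents leaving = 0; resistances in Ω):
  Node 0: (V_0 - V_1)/2.4 + (V_0 - V_3)/27 - 1 = 0
  Node 1: (V_1 - V_0)/2.4 + (V_1 - V_2)/51000 + (V_1 - V_4)/390 = 0
  Node 2: (V_2 - V_1)/51000 + (V_2 - 0)/110 = 0
  Node 3: (V_3 - V_0)/27 + (V_3 - V_4)/560 = 0
  Node 4: (V_4 - V_1)/390 + (V_4 - V_3)/560 + (V_4 - 0)/100 = 0
Collecting terms (coefficients in siemens):
  0.4537·V_0 - 0.4167·V_1 - 0.03704·V_3 = 1
  0.4193·V_1 - 0.4167·V_0 - 0.00001961·V_2 - 0.002564·V_4 = 0
  0.009111·V_2 - 0.00001961·V_1 = 0
  0.03882·V_3 - 0.03704·V_0 - 0.001786·V_4 = 0
  0.01435·V_4 - 0.002564·V_1 - 0.001786·V_3 = 0
Solving these 5 simultaneous equations (Gaussian elimination) gives:
  V_0 = 333 V, V_1 = 331.6 V, V_2 = 0.7136 V, V_3 = 322.3 V
  V_4 = 99.35 V
R_eq = V_0 / 1 A = 333 Ω

Final answer: 333 Ω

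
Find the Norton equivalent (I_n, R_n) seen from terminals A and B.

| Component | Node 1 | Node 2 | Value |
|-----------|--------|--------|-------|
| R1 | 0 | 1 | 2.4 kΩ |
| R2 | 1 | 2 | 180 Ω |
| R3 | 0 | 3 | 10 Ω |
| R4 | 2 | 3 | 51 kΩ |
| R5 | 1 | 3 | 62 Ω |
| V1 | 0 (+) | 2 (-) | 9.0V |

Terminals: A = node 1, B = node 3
Find the Thévenin equivalent first; then I_n = V_th/R_th and R_n = R_th.
Step 1 — V_th is the open-circuit voltage V_A - V_B (nothing connected across the terminals).
Nodal analysis, taking node 2 as the 0 V reference.
Source V1 fixes V_0 = 9 V.
KCL at each unknown node (sum of currents leaving = 0; resistances in Ω):
  Node 1: (V_1 - 9)/2400 + (V_1 - 0)/180 + (V_1 - V_3)/62 = 0
  Node 3: (V_3 - 9)/10 + (V_3 - 0)/51000 + (V_3 - V_1)/62 = 0
Collecting terms (coefficients in siemens):
  0.0221·V_1 - 0.01613·V_3 = 0.00375
  0.1161·V_3 - 0.01613·V_1 = 0.9
Determinant D = (0.0221)(0.1161) - (-0.01613)(-0.01613) = 0.002307
V_1 = [(0.00375)(0.1161) - (-0.01613)(0.9)]/D = 6.481 V
V_3 = [(0.0221)(0.9) - (0.00375)(-0.01613)]/D = 8.649 V
V_th = V_1 - V_3 = 6.481 - 8.649 = -2.167 V
Step 2 — R_th: zero the source — replace V1 by a short circuit (node 2 merges into node 0) — and find the resistance seen between A (node 1) and B (node 3).
Reduce the network between node 1 (A) and node 3 (B) by series/parallel combination:
  Rp1 = R1 ‖ R2 (parallel, both between nodes 0 and 1) = 1/(1/2400 + 1/180) = 167.4 Ω
  Rp2 = R3 ‖ R4 (parallel, both between nodes 0 and 3) = 1/(1/10 + 1/51000) = 9.998 Ω
  Rs1 = Rp1 + Rp2 (series, joined only at node 0) = 167.4 + 9.998 = 177.4 Ω
  Rp3 = R5 ‖ Rs1 (parallel, both between nodes 1 and 3) = 1/(1/62 + 1/177.4) = 45.95 Ω
R_th = 45.95 Ω
I_n = V_th/R_th = -2.167/45.95 = -0.04717 A, and R_n = R_th = 45.95 Ω

Final answer: I_n = -0.04717 A, R_n = 45.95 Ω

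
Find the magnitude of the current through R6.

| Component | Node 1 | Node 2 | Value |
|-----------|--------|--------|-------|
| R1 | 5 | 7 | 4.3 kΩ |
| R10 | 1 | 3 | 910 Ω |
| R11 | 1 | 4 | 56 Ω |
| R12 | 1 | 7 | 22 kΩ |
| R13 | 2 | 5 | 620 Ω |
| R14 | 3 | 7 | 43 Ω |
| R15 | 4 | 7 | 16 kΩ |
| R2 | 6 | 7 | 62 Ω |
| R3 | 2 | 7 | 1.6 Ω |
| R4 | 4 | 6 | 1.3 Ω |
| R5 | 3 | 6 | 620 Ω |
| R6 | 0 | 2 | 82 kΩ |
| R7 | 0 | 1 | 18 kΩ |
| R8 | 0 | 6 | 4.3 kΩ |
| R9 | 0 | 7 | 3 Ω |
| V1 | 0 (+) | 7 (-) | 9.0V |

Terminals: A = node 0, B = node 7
Nodal analysis, taking node 7 as the 0 V reference.
Source V1 fixes V_0 = 9 V.
KCL at each unknown node (sum of currents leaving = 0; resistances in Ω):
  Node 1: (V_1 - 9)/18000 + (V_1 - V_3)/910 + (V_1 - V_4)/56 + (V_1 - 0)/22000 = 0
  Node 2: (V_2 - 0)/1.6 + (V_2 - 9)/82000 + (V_2 - V_5)/620 = 0
  Node 3: (V_3 - V_6)/620 + (V_3 - V_1)/910 + (V_3 - 0)/43 = 0
  Node 4: (V_4 - V_6)/1.3 + (V_4 - V_1)/56 + (V_4 - 0)/16000 = 0
  Node 5: (V_5 - 0)/4300 + (V_5 - V_2)/620 = 0
  Node 6: (V_6 - 0)/62 + (V_6 - V_4)/1.3 + (V_6 - V_3)/620 + (V_6 - 9)/4300 = 0
Collecting terms (coefficients in siemens):
  0.01906·V_1 - 0.001099·V_3 - 0.01786·V_4 = 0.0005
  0.6266·V_2 - 0.001613·V_5 = 0.0001098
  0.02597·V_3 - 0.001099·V_1 - 0.001613·V_6 = 0
  0.7872·V_4 - 0.01786·V_1 - 0.7692·V_6 = 0
  0.001845·V_5 - 0.001613·V_2 = 0
  0.7872·V_6 - 0.001613·V_3 - 0.7692·V_4 = 0.002093
Solving these 6 simultaneous equations (Gaussian elimination) gives:
  V_1 = 0.1547 V, V_2 = 0.0001755 V, V_3 = 0.01498 V, V_4 = 0.1361 V
  V_5 = 0.0001534 V, V_6 = 0.1357 V
I_R6 = (V_0 - V_2)/R6 = (9 - 0.0001755)/82000 = 0.0001098 A
|I_R6| = 0.0001098 A

Final answer: |I_R6| = 0.0001098 A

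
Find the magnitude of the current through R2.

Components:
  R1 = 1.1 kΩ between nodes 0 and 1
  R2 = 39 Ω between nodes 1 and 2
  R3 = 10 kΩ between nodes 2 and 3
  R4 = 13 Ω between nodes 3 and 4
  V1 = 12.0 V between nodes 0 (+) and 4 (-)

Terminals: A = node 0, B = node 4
Nodal analysis, taking node 4 as the 0 V reference.
Source V1 fixes V_0 = 12 V.
KCL at each unknown node (sum of currents leaving = 0; resistances in Ω):
  Node 1: (V_1 - 12)/1100 + (V_1 - V_2)/39 = 0
  Node 2: (V_2 - V_1)/39 + (V_2 - V_3)/10000 = 0
  Node 3: (V_3 - V_2)/10000 + (V_3 - 0)/13 = 0
Collecting terms (coefficients in siemens):
  0.02655·V_1 - 0.02564·V_2 = 0.01091
  0.02574·V_2 - 0.02564·V_1 - 0.0001·V_3 = 0
  0.07702·V_3 - 0.0001·V_2 = 0
Solving these 3 simultaneous equations (Gaussian elimination) gives:
  V_1 = 10.82 V, V_2 = 10.77 V, V_3 = 0.01399 V
I_R2 = (V_1 - V_2)/R2 = (10.82 - 10.77)/39 = 0.001076 A
|I_R2| = 0.001076 A

Final answer: |I_R2| = 0.001076 A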